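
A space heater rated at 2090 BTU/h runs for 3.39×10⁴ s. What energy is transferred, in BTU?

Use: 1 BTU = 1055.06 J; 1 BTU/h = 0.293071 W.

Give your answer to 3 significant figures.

1.97×10⁴ BTU

2090 BTU/h × 0.293071 → 612.518 W
E = P × t = 612.518 W × 33900 s = 2.07644×10⁷ J
2.07644×10⁷ J ÷ (1055.06 J/BTU) = 19680.8 BTU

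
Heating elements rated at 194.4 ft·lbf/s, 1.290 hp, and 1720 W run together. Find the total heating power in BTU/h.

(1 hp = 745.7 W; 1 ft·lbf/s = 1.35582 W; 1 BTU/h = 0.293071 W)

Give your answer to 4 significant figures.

1.005×10⁴ BTU/h

194.4 ft·lbf/s × 1.35582 → 263.571 W
1.290 hp × 745.7 → 961.953 W
1720 W (already W)
Sum: 263.571 + 961.953 + 1720 = 2945.52 W
In BTU/h: 2945.52 / 0.293071 = 10050.5 BTU/h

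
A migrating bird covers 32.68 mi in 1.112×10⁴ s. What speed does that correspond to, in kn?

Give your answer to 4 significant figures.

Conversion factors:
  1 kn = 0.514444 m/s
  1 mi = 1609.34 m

32.68 mi × 1609.34 → 52593.2 m
v = d / t = 52593.2 m / 11120 s = 4.7296 m/s
4.7296 m/s ÷ (0.514444 m/s/kn) = 9.19361 kn

9.194 kn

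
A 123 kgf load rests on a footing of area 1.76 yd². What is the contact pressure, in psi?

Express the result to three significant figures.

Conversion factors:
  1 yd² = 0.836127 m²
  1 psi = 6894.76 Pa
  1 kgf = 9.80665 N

123 kgf × 9.80665 = 1206.22 N
1.76 yd² × 0.836127 = 1.47158 m²
P = F / A = 1206.22 N / 1.47158 m² = 819.677 Pa
819.677 Pa ÷ (6894.76 Pa/psi) = 0.118884 psi

0.119 psi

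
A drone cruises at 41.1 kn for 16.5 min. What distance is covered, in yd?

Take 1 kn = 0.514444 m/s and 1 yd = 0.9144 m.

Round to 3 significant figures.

2.29×10⁴ yd

41.1 kn × 0.514444 → 21.1436 m/s
16.5 min × 60 → 990 s
d = v × t = 21.1436 m/s × 990 s = 20932.2 m
20932.2 m ÷ (0.9144 m/yd) = 22891.7 yd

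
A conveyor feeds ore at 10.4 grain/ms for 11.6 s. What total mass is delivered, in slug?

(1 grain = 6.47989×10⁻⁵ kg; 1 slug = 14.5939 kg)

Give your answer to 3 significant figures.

0.536 slug

10.4 grain/ms → 0.673909 kg/s
m = ṁ × t = 0.673909 × 11.6 = 7.81734 kg
In slug: 7.81734 / 14.5939 = 0.535658 slug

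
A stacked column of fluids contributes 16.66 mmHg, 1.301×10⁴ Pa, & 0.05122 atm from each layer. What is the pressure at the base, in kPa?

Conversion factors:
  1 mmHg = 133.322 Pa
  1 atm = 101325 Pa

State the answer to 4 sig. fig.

20.42 kPa

16.66 mmHg × 133.322 = 2221.14 Pa
1.301×10⁴ Pa (already Pa)
0.05122 atm × 101325 = 5189.87 Pa
Combined: 2221.14 + 13010 + 5189.87 = 20421 Pa
In kPa: 20421 / 1000 = 20.421 kPa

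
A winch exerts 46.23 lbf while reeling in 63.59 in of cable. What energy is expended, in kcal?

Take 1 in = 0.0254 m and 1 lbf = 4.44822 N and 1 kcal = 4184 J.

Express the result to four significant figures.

46.23 lbf × 4.44822 = 205.641 N
63.59 in × 0.0254 = 1.61519 m
W = F × d = 205.641 N × 1.61519 m = 332.149 J
332.149 J ÷ (4184 J/kcal) = 0.0793855 kcal

0.07939 kcal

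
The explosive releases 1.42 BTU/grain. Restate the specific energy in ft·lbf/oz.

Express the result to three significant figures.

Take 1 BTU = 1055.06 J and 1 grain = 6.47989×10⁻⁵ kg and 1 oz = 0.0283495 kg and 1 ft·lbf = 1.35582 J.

4.83×10⁵ ft·lbf/oz

1.42 BTU/grain × 1055.06 J/BTU ÷ 6.47989×10⁻⁵ kg/grain = 2.31205×10⁷ J/kg
2.31205×10⁷ J/kg ÷ 1.35582 J/ft·lbf × 0.0283495 kg/oz = 483438 ft·lbf/oz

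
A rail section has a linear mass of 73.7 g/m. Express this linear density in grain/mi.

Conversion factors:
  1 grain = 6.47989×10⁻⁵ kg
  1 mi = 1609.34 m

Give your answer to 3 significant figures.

73.7 g/m × 0.001 kg/g = 0.0737 kg/m
0.0737 kg/m ÷ 6.47989×10⁻⁵ kg/grain × 1609.34 m/mi = 1.83041×10⁶ grain/mi

1.83×10⁶ grain/mi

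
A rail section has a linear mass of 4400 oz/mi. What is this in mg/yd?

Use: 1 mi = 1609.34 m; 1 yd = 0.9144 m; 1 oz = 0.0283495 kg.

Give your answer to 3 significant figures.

4400 oz/mi × 0.0283495 kg/oz ÷ 1609.34 m/mi = 0.0775087 kg/m
0.0775087 kg/m ÷ 10⁻⁶ kg/mg × 0.9144 m/yd = 70874 mg/yd

7.09×10⁴ mg/yd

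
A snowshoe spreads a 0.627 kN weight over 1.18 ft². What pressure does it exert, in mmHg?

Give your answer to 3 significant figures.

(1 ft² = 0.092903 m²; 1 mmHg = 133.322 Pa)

0.627 kN × 1000 → 627 N
1.18 ft² × 0.092903 → 0.109626 m²
P = F / A = 627 N / 0.109626 m² = 5719.45 Pa
5719.45 Pa ÷ (133.322 Pa/mmHg) = 42.8995 mmHg

42.9 mmHg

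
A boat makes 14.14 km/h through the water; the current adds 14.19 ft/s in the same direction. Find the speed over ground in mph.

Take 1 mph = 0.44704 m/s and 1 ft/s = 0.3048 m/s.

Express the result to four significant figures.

18.46 mph

14.14 km/h × (1/3.6) = 3.92778 m/s
14.19 ft/s × 0.3048 = 4.32511 m/s
Sum: 3.92778 + 4.32511 = 8.25289 m/s
In mph: 8.25289 / 0.44704 = 18.4612 mph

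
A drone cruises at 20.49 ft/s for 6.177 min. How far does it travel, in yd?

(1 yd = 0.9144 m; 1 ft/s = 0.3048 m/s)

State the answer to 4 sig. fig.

20.49 ft/s × 0.3048 → 6.24535 m/s
6.177 min × 60 → 370.62 s
d = v × t = 6.24535 m/s × 370.62 s = 2314.65 m
2314.65 m ÷ (0.9144 m/yd) = 2531.33 yd

2531 yd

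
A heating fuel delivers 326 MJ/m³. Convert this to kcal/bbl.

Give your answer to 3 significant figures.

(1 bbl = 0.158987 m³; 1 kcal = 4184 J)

1.24×10⁴ kcal/bbl

326 MJ/m³ × 1000000 J/MJ = 3.26×10⁸ J/m³
3.26×10⁸ J/m³ ÷ 4184 J/kcal × 0.158987 m³/bbl = 12387.6 kcal/bbl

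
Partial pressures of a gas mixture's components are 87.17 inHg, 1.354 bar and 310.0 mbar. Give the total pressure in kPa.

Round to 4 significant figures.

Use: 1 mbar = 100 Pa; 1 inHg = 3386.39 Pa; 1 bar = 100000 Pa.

87.17 inHg × 3386.39 = 295192 Pa
1.354 bar × 100000 = 135400 Pa
310.0 mbar × 100 = 31000 Pa
Total: 295192 + 135400 + 31000 = 461592 Pa
In kPa: 461592 / 1000 = 461.592 kPa

461.6 kPa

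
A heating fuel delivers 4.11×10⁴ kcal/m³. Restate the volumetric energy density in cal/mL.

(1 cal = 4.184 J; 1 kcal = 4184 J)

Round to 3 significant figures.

4.11×10⁴ kcal/m³ × 4184 J/kcal = 1.71962×10⁸ J/m³
1.71962×10⁸ J/m³ ÷ 4.184 J/cal × 10⁻⁶ m³/mL = 41.0999 cal/mL

41.1 cal/mL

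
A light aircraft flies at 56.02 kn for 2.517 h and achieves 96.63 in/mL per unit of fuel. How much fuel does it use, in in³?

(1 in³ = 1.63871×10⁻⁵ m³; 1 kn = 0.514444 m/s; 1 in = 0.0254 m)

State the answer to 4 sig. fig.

6493 in³

56.02 kn → 28.8192 m/s
2.517 h → 9061.2 s
d = v × t = 28.8192 × 9061.2 = 261137 m
96.63 in/mL → 2.4544×10⁶ m/m³
V = d / (distance per unit fuel) = 261137 / 2.4544×10⁶ = 0.106395 m³
In in³: 0.106395 / 1.63871×10⁻⁵ = 6492.61 in³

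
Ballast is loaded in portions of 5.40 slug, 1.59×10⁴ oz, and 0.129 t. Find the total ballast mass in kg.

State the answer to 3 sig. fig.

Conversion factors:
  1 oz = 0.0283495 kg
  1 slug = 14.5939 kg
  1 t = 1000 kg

5.40 slug × 14.5939 = 78.8071 kg
1.59×10⁴ oz × 0.0283495 = 450.757 kg
0.129 t × 1000 = 129 kg
Total: 78.8071 + 450.757 + 129 = 658.564 kg

659 kg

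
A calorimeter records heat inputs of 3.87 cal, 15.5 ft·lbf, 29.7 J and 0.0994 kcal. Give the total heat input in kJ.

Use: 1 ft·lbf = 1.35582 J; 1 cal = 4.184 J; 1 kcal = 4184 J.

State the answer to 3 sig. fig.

3.87 cal × 4.184 = 16.1921 J
15.5 ft·lbf × 1.35582 = 21.0152 J
29.7 J (already J)
0.0994 kcal × 4184 = 415.89 J
Combined: 16.1921 + 21.0152 + 29.7 + 415.89 = 482.797 J
In kJ: 482.797 / 1000 = 0.482797 kJ

0.483 kJ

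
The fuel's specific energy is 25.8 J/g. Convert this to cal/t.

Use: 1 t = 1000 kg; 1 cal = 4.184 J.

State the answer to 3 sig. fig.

25.8 J/g ÷ 0.001 kg/g = 25800 J/kg
25800 J/kg ÷ 4.184 J/cal × 1000 kg/t = 6.16635×10⁶ cal/t

6.17×10⁶ cal/t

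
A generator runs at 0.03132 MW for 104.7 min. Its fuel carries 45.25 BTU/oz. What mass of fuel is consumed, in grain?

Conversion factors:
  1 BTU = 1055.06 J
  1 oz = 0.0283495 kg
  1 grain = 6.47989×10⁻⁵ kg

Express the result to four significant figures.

0.03132 MW → 31320 W
104.7 min → 6282 s
E = P × t = 31320 × 6282 = 1.96752×10⁸ J
45.25 BTU/oz → 1.68403×10⁶ J/kg
m = E / e_s = 1.96752×10⁸ / 1.68403×10⁶ = 116.834 kg
In grain: 116.834 / 6.47989×10⁻⁵ = 1.80302×10⁶ grain

1.803×10⁶ grain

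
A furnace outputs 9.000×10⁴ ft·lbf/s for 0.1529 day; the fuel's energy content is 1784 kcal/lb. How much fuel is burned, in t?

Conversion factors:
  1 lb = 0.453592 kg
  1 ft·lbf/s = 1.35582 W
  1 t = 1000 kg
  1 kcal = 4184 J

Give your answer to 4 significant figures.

0.09796 t

9.000×10⁴ ft·lbf/s → 122024 W
0.1529 day → 13210.6 s
E = P × t = 122024 × 13210.6 = 1.61201×10⁹ J
1784 kcal/lb → 1.64559×10⁷ J/kg
m = E / e_s = 1.61201×10⁹ / 1.64559×10⁷ = 97.9594 kg
In t: 97.9594 / 1000 = 0.0979594 t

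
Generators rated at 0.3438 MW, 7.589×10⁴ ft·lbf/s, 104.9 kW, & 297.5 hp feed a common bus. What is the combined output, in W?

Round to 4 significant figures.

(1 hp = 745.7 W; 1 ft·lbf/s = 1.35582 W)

0.3438 MW × 1000000 = 343800 W
7.589×10⁴ ft·lbf/s × 1.35582 = 102893 W
104.9 kW × 1000 = 104900 W
297.5 hp × 745.7 = 221846 W
Combined: 343800 + 102893 + 104900 + 221846 = 773439 W

7.734×10⁵ W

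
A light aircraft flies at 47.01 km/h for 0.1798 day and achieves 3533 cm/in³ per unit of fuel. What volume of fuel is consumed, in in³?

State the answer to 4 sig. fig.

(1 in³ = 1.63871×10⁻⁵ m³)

47.01 km/h → 13.0583 m/s
0.1798 day → 15534.7 s
d = v × t = 13.0583 × 15534.7 = 202857 m
3533 cm/in³ → 2.15596×10⁶ m/m³
V = d / (distance per unit fuel) = 202857 / 2.15596×10⁶ = 0.0940913 m³
In in³: 0.0940913 / 1.63871×10⁻⁵ = 5741.79 in³

5742 in³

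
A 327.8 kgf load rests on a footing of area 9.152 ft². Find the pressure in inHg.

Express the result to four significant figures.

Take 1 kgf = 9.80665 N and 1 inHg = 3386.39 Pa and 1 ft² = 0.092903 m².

1.116 inHg

327.8 kgf × 9.80665 → 3214.62 N
9.152 ft² × 0.092903 → 0.850248 m²
P = F / A = 3214.62 N / 0.850248 m² = 3780.8 Pa
3780.8 Pa ÷ (3386.39 Pa/inHg) = 1.11647 inHg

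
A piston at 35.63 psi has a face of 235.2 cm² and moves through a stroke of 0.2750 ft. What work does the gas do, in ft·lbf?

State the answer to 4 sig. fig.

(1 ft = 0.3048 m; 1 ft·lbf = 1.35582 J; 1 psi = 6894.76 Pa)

357.2 ft·lbf

35.63 psi → 245660 Pa
235.2 cm² → 0.02352 m²
F = P × A = 245660 × 0.02352 = 5777.92 N
0.2750 ft → 0.08382 m
W = F × d = 5777.92 × 0.08382 = 484.305 J
In ft·lbf: 484.305 / 1.35582 = 357.204 ft·lbf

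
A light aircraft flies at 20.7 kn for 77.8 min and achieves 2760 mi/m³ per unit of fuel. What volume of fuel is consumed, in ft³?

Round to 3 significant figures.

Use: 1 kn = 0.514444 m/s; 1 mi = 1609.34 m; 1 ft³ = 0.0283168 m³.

0.395 ft³

20.7 kn → 10.649 m/s
77.8 min → 4668 s
d = v × t = 10.649 × 4668 = 49709.5 m
2760 mi/m³ → 4.44178×10⁶ m/m³
V = d / (distance per unit fuel) = 49709.5 / 4.44178×10⁶ = 0.0111913 m³
In ft³: 0.0111913 / 0.0283168 = 0.395218 ft³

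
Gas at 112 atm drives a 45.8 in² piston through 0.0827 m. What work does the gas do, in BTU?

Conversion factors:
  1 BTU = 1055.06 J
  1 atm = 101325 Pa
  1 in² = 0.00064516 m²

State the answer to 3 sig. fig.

112 atm → 1.13484×10⁷ Pa
45.8 in² → 0.0295483 m²
F = P × A = 1.13484×10⁷ × 0.0295483 = 335326 N
W = F × d = 335326 × 0.0827 = 27731.5 J
In BTU: 27731.5 / 1055.06 = 26.2843 BTU

26.3 BTU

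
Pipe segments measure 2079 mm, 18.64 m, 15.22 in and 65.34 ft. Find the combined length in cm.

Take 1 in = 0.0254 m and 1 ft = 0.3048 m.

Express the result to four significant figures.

4102 cm

2079 mm × 0.001 = 2.079 m
18.64 m (already m)
15.22 in × 0.0254 = 0.386588 m
65.34 ft × 0.3048 = 19.9156 m
Total: 2.079 + 18.64 + 0.386588 + 19.9156 = 41.0212 m
In cm: 41.0212 / 0.01 = 4102.12 cm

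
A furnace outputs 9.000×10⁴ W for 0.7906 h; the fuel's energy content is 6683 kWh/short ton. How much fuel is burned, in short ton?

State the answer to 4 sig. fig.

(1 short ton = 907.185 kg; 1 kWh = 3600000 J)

0.7906 h → 2846.16 s
E = P × t = 90000 × 2846.16 = 2.56154×10⁸ J
6683 kWh/short ton → 2.65203×10⁷ J/kg
m = E / e_s = 2.56154×10⁸ / 2.65203×10⁷ = 9.65879 kg
In short ton: 9.65879 / 907.185 = 0.010647 short ton

0.01065 short ton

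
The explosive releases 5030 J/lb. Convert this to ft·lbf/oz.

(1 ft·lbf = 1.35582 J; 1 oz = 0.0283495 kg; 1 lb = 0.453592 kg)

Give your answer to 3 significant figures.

5030 J/lb ÷ 0.453592 kg/lb = 11089.3 J/kg
11089.3 J/kg ÷ 1.35582 J/ft·lbf × 0.0283495 kg/oz = 231.872 ft·lbf/oz

232 ft·lbf/oz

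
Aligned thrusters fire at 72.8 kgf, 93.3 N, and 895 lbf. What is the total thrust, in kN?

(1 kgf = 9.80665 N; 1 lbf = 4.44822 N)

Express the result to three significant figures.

72.8 kgf × 9.80665 = 713.924 N
93.3 N (already N)
895 lbf × 4.44822 = 3981.16 N
Total: 713.924 + 93.3 + 3981.16 = 4788.38 N
In kN: 4788.38 / 1000 = 4.78838 kN

4.79 kN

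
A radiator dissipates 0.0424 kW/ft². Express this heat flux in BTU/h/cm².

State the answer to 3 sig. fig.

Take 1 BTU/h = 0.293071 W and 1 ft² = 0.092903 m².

0.156 BTU/h/cm²

0.0424 kW/ft² × 1000 W/kW ÷ 0.092903 m²/ft² = 456.39 W/m²
456.39 W/m² ÷ 0.293071 W/BTU/h × 0.0001 m²/cm² = 0.155727 BTU/h/cm²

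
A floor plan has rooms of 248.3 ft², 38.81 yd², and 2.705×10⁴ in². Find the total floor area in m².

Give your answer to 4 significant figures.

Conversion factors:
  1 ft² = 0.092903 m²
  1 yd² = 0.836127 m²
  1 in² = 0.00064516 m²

248.3 ft² × 0.092903 = 23.0678 m²
38.81 yd² × 0.836127 = 32.4501 m²
2.705×10⁴ in² × 0.00064516 = 17.4516 m²
Combined: 23.0678 + 32.4501 + 17.4516 = 72.9695 m²

72.97 m²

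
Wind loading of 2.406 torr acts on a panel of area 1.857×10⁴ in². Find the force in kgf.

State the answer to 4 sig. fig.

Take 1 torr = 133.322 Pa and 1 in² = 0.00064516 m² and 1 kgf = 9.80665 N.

391.9 kgf

2.406 torr × 133.322 = 320.773 Pa
1.857×10⁴ in² × 0.00064516 = 11.9806 m²
F = P × A = 320.773 Pa × 11.9806 m² = 3843.05 N
3843.05 N ÷ (9.80665 N/kgf) = 391.882 kgf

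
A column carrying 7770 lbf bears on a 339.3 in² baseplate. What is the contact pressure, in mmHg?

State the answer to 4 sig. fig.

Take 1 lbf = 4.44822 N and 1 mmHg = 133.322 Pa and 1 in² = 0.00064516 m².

1184 mmHg

7770 lbf × 4.44822 = 34562.7 N
339.3 in² × 0.00064516 = 0.218903 m²
P = F / A = 34562.7 N / 0.218903 m² = 157890 Pa
157890 Pa ÷ (133.322 Pa/mmHg) = 1184.28 mmHg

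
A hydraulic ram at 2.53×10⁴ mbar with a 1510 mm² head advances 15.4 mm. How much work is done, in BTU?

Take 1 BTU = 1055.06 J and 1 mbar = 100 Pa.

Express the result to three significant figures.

2.53×10⁴ mbar → 2.53×10⁶ Pa
1510 mm² → 0.00151 m²
F = P × A = 2.53×10⁶ × 0.00151 = 3820.3 N
15.4 mm → 0.0154 m
W = F × d = 3820.3 × 0.0154 = 58.8326 J
In BTU: 58.8326 / 1055.06 = 0.0557623 BTU

0.0558 BTU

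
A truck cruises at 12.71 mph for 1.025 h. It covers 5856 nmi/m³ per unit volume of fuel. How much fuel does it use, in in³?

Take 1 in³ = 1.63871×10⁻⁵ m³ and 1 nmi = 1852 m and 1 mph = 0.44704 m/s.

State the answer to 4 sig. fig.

12.71 mph → 5.68188 m/s
1.025 h → 3690 s
d = v × t = 5.68188 × 3690 = 20966.1 m
5856 nmi/m³ → 1.08453×10⁷ m/m³
V = d / (distance per unit fuel) = 20966.1 / 1.08453×10⁷ = 0.0019332 m³
In in³: 0.0019332 / 1.63871×10⁻⁵ = 117.971 in³

118.0 in³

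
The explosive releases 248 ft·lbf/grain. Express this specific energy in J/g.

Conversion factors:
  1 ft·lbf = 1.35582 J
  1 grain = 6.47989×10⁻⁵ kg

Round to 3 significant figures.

248 ft·lbf/grain × 1.35582 J/ft·lbf ÷ 6.47989×10⁻⁵ kg/grain = 5.18903×10⁶ J/kg
5.18903×10⁶ J/kg × 0.001 kg/g = 5189.03 J/g

5190 J/g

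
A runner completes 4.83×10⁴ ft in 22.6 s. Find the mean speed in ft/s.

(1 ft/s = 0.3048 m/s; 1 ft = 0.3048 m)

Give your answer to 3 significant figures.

4.83×10⁴ ft × 0.3048 → 14721.8 m
v = d / t = 14721.8 m / 22.6 s = 651.407 m/s
651.407 m/s ÷ (0.3048 m/s/ft/s) = 2137.16 ft/s

2140 ft/s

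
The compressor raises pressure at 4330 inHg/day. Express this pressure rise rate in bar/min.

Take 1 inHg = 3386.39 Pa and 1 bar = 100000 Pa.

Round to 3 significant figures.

4330 inHg/day × 3386.39 Pa/inHg ÷ 86400 s/day = 169.711 Pa/s
169.711 Pa/s ÷ 100000 Pa/bar × 60 s/min = 0.101827 bar/min

0.102 bar/min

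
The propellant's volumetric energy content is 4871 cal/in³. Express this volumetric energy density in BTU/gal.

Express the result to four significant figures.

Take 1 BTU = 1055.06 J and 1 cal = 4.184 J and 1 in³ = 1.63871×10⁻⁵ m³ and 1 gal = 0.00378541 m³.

4462 BTU/gal

4871 cal/in³ × 4.184 J/cal ÷ 1.63871×10⁻⁵ m³/in³ = 1.24368×10⁹ J/m³
1.24368×10⁹ J/m³ ÷ 1055.06 J/BTU × 0.00378541 m³/gal = 4462.15 BTU/gal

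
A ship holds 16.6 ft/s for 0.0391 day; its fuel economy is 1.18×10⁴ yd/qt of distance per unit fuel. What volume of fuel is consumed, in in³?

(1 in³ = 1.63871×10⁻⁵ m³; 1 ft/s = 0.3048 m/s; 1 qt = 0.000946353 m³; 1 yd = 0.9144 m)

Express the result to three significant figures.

16.6 ft/s → 5.05968 m/s
0.0391 day → 3378.24 s
d = v × t = 5.05968 × 3378.24 = 17092.8 m
1.18×10⁴ yd/qt → 1.14016×10⁷ m/m³
V = d / (distance per unit fuel) = 17092.8 / 1.14016×10⁷ = 0.00149916 m³
In in³: 0.00149916 / 1.63871×10⁻⁵ = 91.4842 in³

91.5 in³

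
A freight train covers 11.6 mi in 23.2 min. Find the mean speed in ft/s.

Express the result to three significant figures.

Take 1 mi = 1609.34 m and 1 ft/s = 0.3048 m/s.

11.6 mi × 1609.34 = 18668.3 m
23.2 min × 60 = 1392 s
v = d / t = 18668.3 m / 1392 s = 13.4111 m/s
13.4111 m/s ÷ (0.3048 m/s/ft/s) = 43.9997 ft/s

44.0 ft/s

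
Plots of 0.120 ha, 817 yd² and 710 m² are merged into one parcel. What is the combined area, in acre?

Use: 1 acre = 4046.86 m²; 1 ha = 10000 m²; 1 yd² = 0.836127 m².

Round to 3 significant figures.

0.641 acre

0.120 ha × 10000 = 1200 m²
817 yd² × 0.836127 = 683.116 m²
710 m² (already m²)
Sum: 1200 + 683.116 + 710 = 2593.12 m²
In acre: 2593.12 / 4046.86 = 0.640773 acre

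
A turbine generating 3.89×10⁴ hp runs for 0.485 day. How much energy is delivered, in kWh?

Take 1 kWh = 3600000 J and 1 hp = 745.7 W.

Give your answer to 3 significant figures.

3.38×10⁵ kWh

3.89×10⁴ hp × 745.7 → 2.90077×10⁷ W
0.485 day × 86400 → 41904 s
E = P × t = 2.90077×10⁷ W × 41904 s = 1.21554×10¹² J
1.21554×10¹² J ÷ (3600000 J/kWh) = 337650 kWh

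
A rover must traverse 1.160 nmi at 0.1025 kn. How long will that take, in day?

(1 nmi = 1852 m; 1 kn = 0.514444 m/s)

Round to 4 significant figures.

0.4715 day

1.160 nmi × 1852 → 2148.32 m
0.1025 kn × 0.514444 → 0.0527305 m/s
t = d / v = 2148.32 m / 0.0527305 m/s = 40741.5 s
40741.5 s ÷ (86400 s/day) = 0.471545 day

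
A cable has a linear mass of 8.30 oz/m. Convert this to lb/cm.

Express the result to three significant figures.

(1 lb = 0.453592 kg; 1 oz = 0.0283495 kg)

0.00519 lb/cm

8.30 oz/m × 0.0283495 kg/oz = 0.235301 kg/m
0.235301 kg/m ÷ 0.453592 kg/lb × 0.01 m/cm = 0.0051875 lb/cm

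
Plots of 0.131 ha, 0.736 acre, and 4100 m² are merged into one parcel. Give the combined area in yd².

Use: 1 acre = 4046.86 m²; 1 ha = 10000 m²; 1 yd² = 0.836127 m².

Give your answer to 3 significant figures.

0.131 ha × 10000 = 1310 m²
0.736 acre × 4046.86 = 2978.49 m²
4100 m² (already m²)
Sum: 1310 + 2978.49 + 4100 = 8388.49 m²
In yd²: 8388.49 / 0.836127 = 10032.6 yd²

1.00×10⁴ yd²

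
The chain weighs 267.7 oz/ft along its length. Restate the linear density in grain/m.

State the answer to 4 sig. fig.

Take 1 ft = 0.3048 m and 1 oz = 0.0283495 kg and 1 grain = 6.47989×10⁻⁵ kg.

267.7 oz/ft × 0.0283495 kg/oz ÷ 0.3048 m/ft = 24.8988 kg/m
24.8988 kg/m ÷ 6.47989×10⁻⁵ kg/grain = 384247 grain/m

3.842×10⁵ grain/m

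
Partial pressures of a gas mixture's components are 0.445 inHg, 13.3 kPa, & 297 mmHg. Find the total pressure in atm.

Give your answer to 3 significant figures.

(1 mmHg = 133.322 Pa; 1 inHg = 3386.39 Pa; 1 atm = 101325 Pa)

0.445 inHg × 3386.39 = 1506.94 Pa
13.3 kPa × 1000 = 13300 Pa
297 mmHg × 133.322 = 39596.6 Pa
Combined: 1506.94 + 13300 + 39596.6 = 54403.5 Pa
In atm: 54403.5 / 101325 = 0.536921 atm

0.537 atm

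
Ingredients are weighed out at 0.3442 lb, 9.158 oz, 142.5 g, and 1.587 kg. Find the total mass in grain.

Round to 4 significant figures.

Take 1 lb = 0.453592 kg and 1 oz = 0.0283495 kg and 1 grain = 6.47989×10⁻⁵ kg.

3.311×10⁴ grain

0.3442 lb × 0.453592 → 0.156126 kg
9.158 oz × 0.0283495 → 0.259625 kg
142.5 g × 0.001 → 0.1425 kg
1.587 kg (already kg)
Sum: 0.156126 + 0.259625 + 0.1425 + 1.587 = 2.14525 kg
In grain: 2.14525 / 6.47989×10⁻⁵ = 33106.3 grain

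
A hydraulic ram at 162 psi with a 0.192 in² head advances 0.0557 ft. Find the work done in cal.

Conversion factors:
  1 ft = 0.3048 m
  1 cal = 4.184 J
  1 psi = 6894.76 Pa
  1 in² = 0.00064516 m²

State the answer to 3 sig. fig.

162 psi → 1.11695×10⁶ Pa
0.192 in² → 1.23871×10⁻⁴ m²
F = P × A = 1.11695×10⁶ × 1.23871×10⁻⁴ = 138.358 N
0.0557 ft → 0.0169774 m
W = F × d = 138.358 × 0.0169774 = 2.34896 J
In cal: 2.34896 / 4.184 = 0.561415 cal

0.561 cal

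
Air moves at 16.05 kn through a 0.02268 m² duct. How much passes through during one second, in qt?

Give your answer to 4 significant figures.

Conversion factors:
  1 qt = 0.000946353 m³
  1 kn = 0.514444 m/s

16.05 kn × 0.514444 = 8.25683 m/s
V = v × A × t = 8.25683 m/s × 0.02268 m² × 1 s = 0.187265 m³
0.187265 m³ ÷ (0.000946353 m³/qt) = 197.881 qt

197.9 qt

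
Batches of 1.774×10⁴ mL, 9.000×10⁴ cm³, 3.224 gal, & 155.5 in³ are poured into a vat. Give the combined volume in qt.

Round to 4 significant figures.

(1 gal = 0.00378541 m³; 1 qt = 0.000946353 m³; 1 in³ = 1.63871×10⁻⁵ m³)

129.4 qt

1.774×10⁴ mL × 10⁻⁶ = 0.01774 m³
9.000×10⁴ cm³ × 10⁻⁶ = 0.09 m³
3.224 gal × 0.00378541 = 0.0122042 m³
155.5 in³ × 1.63871×10⁻⁵ = 0.00254819 m³
Total: 0.01774 + 0.09 + 0.0122042 + 0.00254819 = 0.122492 m³
In qt: 0.122492 / 0.000946353 = 129.436 qt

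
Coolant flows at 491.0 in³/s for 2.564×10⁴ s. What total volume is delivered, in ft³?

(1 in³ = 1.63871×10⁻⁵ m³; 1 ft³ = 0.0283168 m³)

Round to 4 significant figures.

7285 ft³

491.0 in³/s → 0.00804607 m³/s
V = Q × t = 0.00804607 × 25640 = 206.301 m³
In ft³: 206.301 / 0.0283168 = 7285.46 ft³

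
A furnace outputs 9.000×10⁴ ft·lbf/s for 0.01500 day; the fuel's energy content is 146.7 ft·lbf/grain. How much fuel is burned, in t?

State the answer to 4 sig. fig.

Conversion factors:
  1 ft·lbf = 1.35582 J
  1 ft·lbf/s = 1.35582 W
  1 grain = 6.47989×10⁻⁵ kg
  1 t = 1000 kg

0.05152 t

9.000×10⁴ ft·lbf/s → 122024 W
0.01500 day → 1296 s
E = P × t = 122024 × 1296 = 1.58143×10⁸ J
146.7 ft·lbf/grain → 3.06948×10⁶ J/kg
m = E / e_s = 1.58143×10⁸ / 3.06948×10⁶ = 51.5211 kg
In t: 51.5211 / 1000 = 0.0515211 t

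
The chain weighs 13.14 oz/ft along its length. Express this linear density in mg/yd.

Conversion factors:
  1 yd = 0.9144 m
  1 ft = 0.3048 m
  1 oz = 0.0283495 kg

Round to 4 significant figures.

13.14 oz/ft × 0.0283495 kg/oz ÷ 0.3048 m/ft = 1.22215 kg/m
1.22215 kg/m ÷ 10⁻⁶ kg/mg × 0.9144 m/yd = 1.11753×10⁶ mg/yd

1.118×10⁶ mg/yd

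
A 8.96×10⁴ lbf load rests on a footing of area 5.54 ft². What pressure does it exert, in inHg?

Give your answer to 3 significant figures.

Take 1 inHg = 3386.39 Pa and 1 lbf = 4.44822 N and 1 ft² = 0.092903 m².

229 inHg

8.96×10⁴ lbf × 4.44822 = 398561 N
5.54 ft² × 0.092903 = 0.514683 m²
P = F / A = 398561 N / 0.514683 m² = 774382 Pa
774382 Pa ÷ (3386.39 Pa/inHg) = 228.675 inHg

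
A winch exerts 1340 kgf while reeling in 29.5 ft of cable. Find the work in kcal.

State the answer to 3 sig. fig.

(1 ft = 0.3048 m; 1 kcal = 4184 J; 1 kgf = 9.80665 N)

28.2 kcal

1340 kgf × 9.80665 = 13140.9 N
29.5 ft × 0.3048 = 8.9916 m
W = F × d = 13140.9 N × 8.9916 m = 118158 J
118158 J ÷ (4184 J/kcal) = 28.2404 kcal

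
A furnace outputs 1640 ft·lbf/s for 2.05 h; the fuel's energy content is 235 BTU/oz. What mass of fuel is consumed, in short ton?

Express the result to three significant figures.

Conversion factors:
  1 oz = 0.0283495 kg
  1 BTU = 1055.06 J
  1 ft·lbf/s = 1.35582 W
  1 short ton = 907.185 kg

1640 ft·lbf/s → 2223.54 W
2.05 h → 7380 s
E = P × t = 2223.54 × 7380 = 1.64097×10⁷ J
235 BTU/oz → 8.7458×10⁶ J/kg
m = E / e_s = 1.64097×10⁷ / 8.7458×10⁶ = 1.87629 kg
In short ton: 1.87629 / 907.185 = 0.00206826 short ton

0.00207 short ton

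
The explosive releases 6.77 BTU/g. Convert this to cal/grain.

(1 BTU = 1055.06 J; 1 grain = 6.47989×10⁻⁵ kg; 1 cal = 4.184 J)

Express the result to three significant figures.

6.77 BTU/g × 1055.06 J/BTU ÷ 0.001 kg/g = 7.14276×10⁶ J/kg
7.14276×10⁶ J/kg ÷ 4.184 J/cal × 6.47989×10⁻⁵ kg/grain = 110.622 cal/grain

111 cal/grain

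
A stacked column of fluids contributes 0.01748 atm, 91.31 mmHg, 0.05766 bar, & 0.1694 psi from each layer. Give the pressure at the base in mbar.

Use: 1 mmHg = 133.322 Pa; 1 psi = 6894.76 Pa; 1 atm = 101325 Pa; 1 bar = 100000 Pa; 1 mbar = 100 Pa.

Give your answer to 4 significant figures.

208.8 mbar

0.01748 atm × 101325 = 1771.16 Pa
91.31 mmHg × 133.322 = 12173.6 Pa
0.05766 bar × 100000 = 5766 Pa
0.1694 psi × 6894.76 = 1167.97 Pa
Combined: 1771.16 + 12173.6 + 5766 + 1167.97 = 20878.7 Pa
In mbar: 20878.7 / 100 = 208.787 mbar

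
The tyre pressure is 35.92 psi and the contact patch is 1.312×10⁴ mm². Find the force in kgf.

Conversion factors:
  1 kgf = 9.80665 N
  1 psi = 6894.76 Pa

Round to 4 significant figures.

331.3 kgf

35.92 psi × 6894.76 = 247660 Pa
1.312×10⁴ mm² × 10⁻⁶ = 0.01312 m²
F = P × A = 247660 Pa × 0.01312 m² = 3249.3 N
3249.3 N ÷ (9.80665 N/kgf) = 331.336 kgf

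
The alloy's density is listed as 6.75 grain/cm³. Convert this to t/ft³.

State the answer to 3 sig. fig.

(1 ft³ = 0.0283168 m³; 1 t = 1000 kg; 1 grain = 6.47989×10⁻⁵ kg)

0.0124 t/ft³

6.75 grain/cm³ × 6.47989×10⁻⁵ kg/grain ÷ 10⁻⁶ m³/cm³ = 437.393 kg/m³
437.393 kg/m³ ÷ 1000 kg/t × 0.0283168 m³/ft³ = 0.0123856 t/ft³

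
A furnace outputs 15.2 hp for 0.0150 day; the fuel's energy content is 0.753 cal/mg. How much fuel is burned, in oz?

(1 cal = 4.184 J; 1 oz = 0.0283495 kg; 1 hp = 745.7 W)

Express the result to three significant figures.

15.2 hp → 11334.6 W
0.0150 day → 1296 s
E = P × t = 11334.6 × 1296 = 1.46896×10⁷ J
0.753 cal/mg → 3.15055×10⁶ J/kg
m = E / e_s = 1.46896×10⁷ / 3.15055×10⁶ = 4.66255 kg
In oz: 4.66255 / 0.0283495 = 164.467 oz

164 oz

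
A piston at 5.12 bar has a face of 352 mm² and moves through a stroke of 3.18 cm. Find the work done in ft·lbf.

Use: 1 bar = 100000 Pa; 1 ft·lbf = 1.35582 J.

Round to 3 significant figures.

4.23 ft·lbf

5.12 bar → 512000 Pa
352 mm² → 3.52×10⁻⁴ m²
F = P × A = 512000 × 3.52×10⁻⁴ = 180.224 N
3.18 cm → 0.0318 m
W = F × d = 180.224 × 0.0318 = 5.73112 J
In ft·lbf: 5.73112 / 1.35582 = 4.22705 ft·lbf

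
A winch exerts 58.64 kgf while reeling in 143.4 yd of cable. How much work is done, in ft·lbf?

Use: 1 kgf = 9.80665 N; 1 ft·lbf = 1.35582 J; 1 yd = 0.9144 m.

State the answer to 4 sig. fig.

5.562×10⁴ ft·lbf

58.64 kgf × 9.80665 = 575.062 N
143.4 yd × 0.9144 = 131.125 m
W = F × d = 575.062 N × 131.125 m = 75405 J
75405 J ÷ (1.35582 J/ft·lbf) = 55615.8 ft·lbf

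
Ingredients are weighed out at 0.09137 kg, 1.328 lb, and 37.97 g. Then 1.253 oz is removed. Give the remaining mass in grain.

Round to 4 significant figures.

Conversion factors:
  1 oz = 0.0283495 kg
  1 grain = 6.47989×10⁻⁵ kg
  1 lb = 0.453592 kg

0.09137 kg (already kg)
1.328 lb × 0.453592 → 0.60237 kg
37.97 g × 0.001 → 0.03797 kg
1.253 oz × 0.0283495 → 0.0355219 kg
Net: 0.09137 + 0.60237 + 0.03797 − 0.0355219 = 0.696188 kg
In grain: 0.696188 / 6.47989×10⁻⁵ = 10743.8 grain

1.074×10⁴ grain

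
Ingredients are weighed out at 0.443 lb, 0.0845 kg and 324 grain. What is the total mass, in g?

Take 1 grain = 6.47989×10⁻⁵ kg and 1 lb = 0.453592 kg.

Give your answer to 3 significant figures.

0.443 lb × 0.453592 = 0.200941 kg
0.0845 kg (already kg)
324 grain × 6.47989×10⁻⁵ = 0.0209948 kg
Total: 0.200941 + 0.0845 + 0.0209948 = 0.306436 kg
In g: 0.306436 / 0.001 = 306.436 g

306 g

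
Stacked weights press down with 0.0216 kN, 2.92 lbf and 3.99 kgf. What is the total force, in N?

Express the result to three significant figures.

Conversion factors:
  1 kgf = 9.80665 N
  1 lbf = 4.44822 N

0.0216 kN × 1000 = 21.6 N
2.92 lbf × 4.44822 = 12.9888 N
3.99 kgf × 9.80665 = 39.1285 N
Combined: 21.6 + 12.9888 + 39.1285 = 73.7173 N

73.7 N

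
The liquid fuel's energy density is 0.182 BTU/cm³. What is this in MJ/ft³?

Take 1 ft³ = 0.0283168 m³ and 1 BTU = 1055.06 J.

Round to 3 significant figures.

5.44 MJ/ft³

0.182 BTU/cm³ × 1055.06 J/BTU ÷ 10⁻⁶ m³/cm³ = 1.92021×10⁸ J/m³
1.92021×10⁸ J/m³ ÷ 1000000 J/MJ × 0.0283168 m³/ft³ = 5.43742 MJ/ft³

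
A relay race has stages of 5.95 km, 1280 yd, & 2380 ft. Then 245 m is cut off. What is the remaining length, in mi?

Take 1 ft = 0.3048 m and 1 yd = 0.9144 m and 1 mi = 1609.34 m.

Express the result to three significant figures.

4.72 mi

5.95 km × 1000 = 5950 m
1280 yd × 0.9144 = 1170.43 m
2380 ft × 0.3048 = 725.424 m
245 m (already m)
Result: 5950 + 1170.43 + 725.424 − 245 = 7600.85 m
In mi: 7600.85 / 1609.34 = 4.72296 mi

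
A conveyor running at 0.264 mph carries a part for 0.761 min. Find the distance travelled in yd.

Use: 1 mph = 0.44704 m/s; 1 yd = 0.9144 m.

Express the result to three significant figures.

0.264 mph × 0.44704 → 0.118019 m/s
0.761 min × 60 → 45.66 s
d = v × t = 0.118019 m/s × 45.66 s = 5.38875 m
5.38875 m ÷ (0.9144 m/yd) = 5.89321 yd

5.89 yd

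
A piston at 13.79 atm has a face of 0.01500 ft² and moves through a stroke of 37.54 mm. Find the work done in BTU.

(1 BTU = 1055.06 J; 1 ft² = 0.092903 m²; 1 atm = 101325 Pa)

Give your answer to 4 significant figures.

13.79 atm → 1.39727×10⁶ Pa
0.01500 ft² → 0.00139354 m²
F = P × A = 1.39727×10⁶ × 0.00139354 = 1947.15 N
37.54 mm → 0.03754 m
W = F × d = 1947.15 × 0.03754 = 73.096 J
In BTU: 73.096 / 1055.06 = 0.0692814 BTU

0.06928 BTU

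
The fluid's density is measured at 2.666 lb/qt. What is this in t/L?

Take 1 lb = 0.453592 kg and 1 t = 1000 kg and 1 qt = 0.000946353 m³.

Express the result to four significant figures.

0.001278 t/L

2.666 lb/qt × 0.453592 kg/lb ÷ 0.000946353 m³/qt = 1277.83 kg/m³
1277.83 kg/m³ ÷ 1000 kg/t × 0.001 m³/L = 0.00127783 t/L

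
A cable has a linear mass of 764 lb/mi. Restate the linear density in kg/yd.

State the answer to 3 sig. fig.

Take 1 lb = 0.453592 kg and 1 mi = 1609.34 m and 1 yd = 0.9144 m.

764 lb/mi × 0.453592 kg/lb ÷ 1609.34 m/mi = 0.215333 kg/m
0.215333 kg/m × 0.9144 m/yd = 0.1969 kg/yd

0.197 kg/yd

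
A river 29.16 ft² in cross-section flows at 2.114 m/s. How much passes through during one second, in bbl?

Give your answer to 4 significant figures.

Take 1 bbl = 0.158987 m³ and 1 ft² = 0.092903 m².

29.16 ft² × 0.092903 = 2.70905 m²
V = v × A × t = 2.114 m/s × 2.70905 m² × 1 s = 5.72693 m³
5.72693 m³ ÷ (0.158987 m³/bbl) = 36.0214 bbl

36.02 bbl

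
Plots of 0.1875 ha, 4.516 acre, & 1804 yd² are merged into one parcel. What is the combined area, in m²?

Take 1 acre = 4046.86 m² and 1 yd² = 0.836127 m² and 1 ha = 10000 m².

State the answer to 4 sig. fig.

2.166×10⁴ m²

0.1875 ha × 10000 = 1875 m²
4.516 acre × 4046.86 = 18275.6 m²
1804 yd² × 0.836127 = 1508.37 m²
Combined: 1875 + 18275.6 + 1508.37 = 21659 m²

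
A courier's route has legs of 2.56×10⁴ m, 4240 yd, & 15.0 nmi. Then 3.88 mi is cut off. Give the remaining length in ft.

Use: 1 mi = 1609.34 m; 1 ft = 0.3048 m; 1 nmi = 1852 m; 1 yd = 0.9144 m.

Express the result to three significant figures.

2.56×10⁴ m (already m)
4240 yd × 0.9144 → 3877.06 m
15.0 nmi × 1852 → 27780 m
3.88 mi × 1609.34 → 6244.24 m
Net: 25600 + 3877.06 + 27780 − 6244.24 = 51012.8 m
In ft: 51012.8 / 0.3048 = 167365 ft

1.67×10⁵ ft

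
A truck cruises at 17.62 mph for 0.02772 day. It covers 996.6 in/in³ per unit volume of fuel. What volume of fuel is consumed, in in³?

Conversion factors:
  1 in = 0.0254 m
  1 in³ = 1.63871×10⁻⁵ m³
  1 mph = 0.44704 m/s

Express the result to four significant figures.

745.3 in³

17.62 mph → 7.87684 m/s
0.02772 day → 2395.01 s
d = v × t = 7.87684 × 2395.01 = 18865.1 m
996.6 in/in³ → 1.54473×10⁶ m/m³
V = d / (distance per unit fuel) = 18865.1 / 1.54473×10⁶ = 0.0122126 m³
In in³: 0.0122126 / 1.63871×10⁻⁵ = 745.257 in³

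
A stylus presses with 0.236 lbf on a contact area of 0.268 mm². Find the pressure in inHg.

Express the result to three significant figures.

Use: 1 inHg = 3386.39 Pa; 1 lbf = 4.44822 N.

0.236 lbf × 4.44822 = 1.04978 N
0.268 mm² × 10⁻⁶ = 2.68×10⁻⁷ m²
P = F / A = 1.04978 N / 2.68×10⁻⁷ m² = 3.91709×10⁶ Pa
3.91709×10⁶ Pa ÷ (3386.39 Pa/inHg) = 1156.72 inHg

1160 inHg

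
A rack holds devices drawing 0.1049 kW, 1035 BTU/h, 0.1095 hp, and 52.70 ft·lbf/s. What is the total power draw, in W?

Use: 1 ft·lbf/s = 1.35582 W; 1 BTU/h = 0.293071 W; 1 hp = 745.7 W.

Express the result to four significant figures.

0.1049 kW × 1000 = 104.9 W
1035 BTU/h × 0.293071 = 303.328 W
0.1095 hp × 745.7 = 81.6542 W
52.70 ft·lbf/s × 1.35582 = 71.4517 W
Sum: 104.9 + 303.328 + 81.6542 + 71.4517 = 561.334 W

561.3 W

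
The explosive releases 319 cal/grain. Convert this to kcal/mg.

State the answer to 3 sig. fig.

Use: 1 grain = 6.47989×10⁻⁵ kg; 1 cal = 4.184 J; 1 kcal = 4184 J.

0.00492 kcal/mg

319 cal/grain × 4.184 J/cal ÷ 6.47989×10⁻⁵ kg/grain = 2.05975×10⁷ J/kg
2.05975×10⁷ J/kg ÷ 4184 J/kcal × 10⁻⁶ kg/mg = 0.00492292 kcal/mg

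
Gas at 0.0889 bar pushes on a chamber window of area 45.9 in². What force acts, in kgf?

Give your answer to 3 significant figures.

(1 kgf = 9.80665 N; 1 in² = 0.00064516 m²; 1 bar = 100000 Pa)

0.0889 bar × 100000 = 8890 Pa
45.9 in² × 0.00064516 = 0.0296128 m²
F = P × A = 8890 Pa × 0.0296128 m² = 263.258 N
263.258 N ÷ (9.80665 N/kgf) = 26.8448 kgf

26.8 kgf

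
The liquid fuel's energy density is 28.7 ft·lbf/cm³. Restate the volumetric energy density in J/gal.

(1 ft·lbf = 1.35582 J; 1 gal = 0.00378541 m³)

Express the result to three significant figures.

1.47×10⁵ J/gal

28.7 ft·lbf/cm³ × 1.35582 J/ft·lbf ÷ 10⁻⁶ m³/cm³ = 3.8912×10⁷ J/m³
3.8912×10⁷ J/m³ × 0.00378541 m³/gal = 147298 J/gal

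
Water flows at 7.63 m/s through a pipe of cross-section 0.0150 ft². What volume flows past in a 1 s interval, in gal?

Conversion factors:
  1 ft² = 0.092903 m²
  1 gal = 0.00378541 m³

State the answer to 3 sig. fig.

2.81 gal

0.0150 ft² × 0.092903 = 0.00139354 m²
V = v × A × t = 7.63 m/s × 0.00139354 m² × 1 s = 0.0106327 m³
0.0106327 m³ ÷ (0.00378541 m³/gal) = 2.80886 gal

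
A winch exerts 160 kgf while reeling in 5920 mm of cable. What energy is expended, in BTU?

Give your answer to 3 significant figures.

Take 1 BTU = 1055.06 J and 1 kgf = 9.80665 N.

160 kgf × 9.80665 → 1569.06 N
5920 mm × 0.001 → 5.92 m
W = F × d = 1569.06 N × 5.92 m = 9288.84 J
9288.84 J ÷ (1055.06 J/BTU) = 8.80409 BTU

8.80 BTU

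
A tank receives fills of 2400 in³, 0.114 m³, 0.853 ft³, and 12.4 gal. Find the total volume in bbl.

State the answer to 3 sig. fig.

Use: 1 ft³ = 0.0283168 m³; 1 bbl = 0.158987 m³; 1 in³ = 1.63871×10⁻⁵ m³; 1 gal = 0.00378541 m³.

1.41 bbl

2400 in³ × 1.63871×10⁻⁵ → 0.039329 m³
0.114 m³ (already m³)
0.853 ft³ × 0.0283168 → 0.0241542 m³
12.4 gal × 0.00378541 → 0.0469391 m³
Total: 0.039329 + 0.114 + 0.0241542 + 0.0469391 = 0.224422 m³
In bbl: 0.224422 / 0.158987 = 1.41157 bbl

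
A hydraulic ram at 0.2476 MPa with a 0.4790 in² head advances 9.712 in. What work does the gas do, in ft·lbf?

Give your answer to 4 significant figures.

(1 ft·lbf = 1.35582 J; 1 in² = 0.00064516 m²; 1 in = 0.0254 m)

0.2476 MPa → 247600 Pa
0.4790 in² → 3.09032×10⁻⁴ m²
F = P × A = 247600 × 3.09032×10⁻⁴ = 76.5163 N
9.712 in → 0.246685 m
W = F × d = 76.5163 × 0.246685 = 18.8754 J
In ft·lbf: 18.8754 / 1.35582 = 13.9218 ft·lbf

13.92 ft·lbf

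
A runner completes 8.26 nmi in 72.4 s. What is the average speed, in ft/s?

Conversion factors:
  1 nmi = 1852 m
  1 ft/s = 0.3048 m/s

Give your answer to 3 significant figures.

693 ft/s

8.26 nmi × 1852 → 15297.5 m
v = d / t = 15297.5 m / 72.4 s = 211.291 m/s
211.291 m/s ÷ (0.3048 m/s/ft/s) = 693.212 ft/s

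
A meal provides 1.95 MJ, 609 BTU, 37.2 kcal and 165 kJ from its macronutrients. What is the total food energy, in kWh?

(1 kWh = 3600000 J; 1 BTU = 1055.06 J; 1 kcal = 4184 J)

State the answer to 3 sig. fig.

0.809 kWh

1.95 MJ × 1000000 = 1.95×10⁶ J
609 BTU × 1055.06 = 642532 J
37.2 kcal × 4184 = 155645 J
165 kJ × 1000 = 165000 J
Combined: 1.95×10⁶ + 642532 + 155645 + 165000 = 2.91318×10⁶ J
In kWh: 2.91318×10⁶ / 3600000 = 0.809217 kWh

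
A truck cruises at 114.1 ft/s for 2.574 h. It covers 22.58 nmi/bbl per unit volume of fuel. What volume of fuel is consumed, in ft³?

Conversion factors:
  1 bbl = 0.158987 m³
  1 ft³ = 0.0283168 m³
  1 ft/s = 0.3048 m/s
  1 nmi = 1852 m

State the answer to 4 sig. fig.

43.27 ft³

114.1 ft/s → 34.7777 m/s
2.574 h → 9266.4 s
d = v × t = 34.7777 × 9266.4 = 322264 m
22.58 nmi/bbl → 263029 m/m³
V = d / (distance per unit fuel) = 322264 / 263029 = 1.2252 m³
In ft³: 1.2252 / 0.0283168 = 43.2676 ft³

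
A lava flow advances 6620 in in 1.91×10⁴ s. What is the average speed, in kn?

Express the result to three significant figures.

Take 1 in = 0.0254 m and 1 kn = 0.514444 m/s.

6620 in × 0.0254 = 168.148 m
v = d / t = 168.148 m / 19100 s = 0.00880356 m/s
0.00880356 m/s ÷ (0.514444 m/s/kn) = 0.0171128 kn

0.0171 kn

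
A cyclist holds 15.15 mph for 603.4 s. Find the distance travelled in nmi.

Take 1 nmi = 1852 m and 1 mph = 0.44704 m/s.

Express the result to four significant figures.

15.15 mph × 0.44704 → 6.77266 m/s
d = v × t = 6.77266 m/s × 603.4 s = 4086.62 m
4086.62 m ÷ (1852 m/nmi) = 2.2066 nmi

2.207 nmi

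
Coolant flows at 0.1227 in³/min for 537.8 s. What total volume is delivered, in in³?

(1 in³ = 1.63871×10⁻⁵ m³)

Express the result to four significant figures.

1.100 in³

0.1227 in³/min → 3.35116×10⁻⁸ m³/s
V = Q × t = 3.35116×10⁻⁸ × 537.8 = 1.80225×10⁻⁵ m³
In in³: 1.80225×10⁻⁵ / 1.63871×10⁻⁵ = 1.0998 in³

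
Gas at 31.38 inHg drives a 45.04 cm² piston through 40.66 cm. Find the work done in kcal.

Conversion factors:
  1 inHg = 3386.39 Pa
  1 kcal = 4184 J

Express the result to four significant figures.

0.04651 kcal

31.38 inHg → 106265 Pa
45.04 cm² → 0.004504 m²
F = P × A = 106265 × 0.004504 = 478.618 N
40.66 cm → 0.4066 m
W = F × d = 478.618 × 0.4066 = 194.606 J
In kcal: 194.606 / 4184 = 0.046512 kcal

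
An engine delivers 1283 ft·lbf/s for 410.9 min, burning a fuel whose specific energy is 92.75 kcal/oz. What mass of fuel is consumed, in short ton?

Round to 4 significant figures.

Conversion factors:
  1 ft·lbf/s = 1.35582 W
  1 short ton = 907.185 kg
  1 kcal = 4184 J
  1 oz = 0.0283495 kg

0.003454 short ton

1283 ft·lbf/s → 1739.52 W
410.9 min → 24654 s
E = P × t = 1739.52 × 24654 = 4.28861×10⁷ J
92.75 kcal/oz → 1.36886×10⁷ J/kg
m = E / e_s = 4.28861×10⁷ / 1.36886×10⁷ = 3.13298 kg
In short ton: 3.13298 / 907.185 = 0.00345352 short ton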